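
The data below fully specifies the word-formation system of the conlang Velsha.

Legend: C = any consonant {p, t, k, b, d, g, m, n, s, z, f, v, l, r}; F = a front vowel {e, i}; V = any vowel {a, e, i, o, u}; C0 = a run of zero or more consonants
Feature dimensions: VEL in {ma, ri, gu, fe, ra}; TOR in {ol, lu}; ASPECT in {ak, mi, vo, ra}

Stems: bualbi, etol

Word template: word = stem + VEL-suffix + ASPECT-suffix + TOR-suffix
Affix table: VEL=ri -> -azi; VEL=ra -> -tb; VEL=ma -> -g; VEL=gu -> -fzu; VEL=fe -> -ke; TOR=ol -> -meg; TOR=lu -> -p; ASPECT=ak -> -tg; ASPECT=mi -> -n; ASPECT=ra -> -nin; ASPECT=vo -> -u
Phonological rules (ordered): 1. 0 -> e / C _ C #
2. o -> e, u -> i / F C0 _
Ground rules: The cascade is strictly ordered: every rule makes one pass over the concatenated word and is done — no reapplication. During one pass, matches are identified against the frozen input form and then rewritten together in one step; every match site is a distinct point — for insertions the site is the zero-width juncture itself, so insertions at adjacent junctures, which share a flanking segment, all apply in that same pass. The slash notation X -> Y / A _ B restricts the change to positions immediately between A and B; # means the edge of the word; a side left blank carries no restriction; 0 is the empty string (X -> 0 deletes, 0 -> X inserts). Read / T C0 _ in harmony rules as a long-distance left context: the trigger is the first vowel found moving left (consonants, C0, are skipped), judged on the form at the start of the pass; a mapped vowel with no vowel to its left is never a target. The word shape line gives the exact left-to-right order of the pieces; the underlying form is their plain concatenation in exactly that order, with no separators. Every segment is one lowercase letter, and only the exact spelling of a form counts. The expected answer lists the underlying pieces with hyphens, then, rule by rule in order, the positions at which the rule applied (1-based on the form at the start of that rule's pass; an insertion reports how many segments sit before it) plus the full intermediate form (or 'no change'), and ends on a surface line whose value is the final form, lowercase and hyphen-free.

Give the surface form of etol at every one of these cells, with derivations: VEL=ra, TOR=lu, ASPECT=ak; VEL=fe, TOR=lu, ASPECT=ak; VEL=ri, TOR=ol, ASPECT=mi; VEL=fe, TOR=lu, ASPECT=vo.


cell VEL=ra, TOR=lu, ASPECT=ak:
underlying: etol-tb-tg-p
1. 0 -> e / C _ C #: inserts after position(s) 8: etoltbtgep
2. o -> e, u -> i / F C0 _: fires at position(s) 3: eteltbtgep
surface: eteltbtgep

cell VEL=fe, TOR=lu, ASPECT=ak:
underlying: etol-ke-tg-p
1. 0 -> e / C _ C #: inserts after position(s) 8: etolketgep
2. o -> e, u -> i / F C0 _: fires at position(s) 3: etelketgep
surface: etelketgep

cell VEL=ri, TOR=ol, ASPECT=mi:
underlying: etol-azi-n-meg
1. 0 -> e / C _ C #: no change
2. o -> e, u -> i / F C0 _: fires at position(s) 3: etelazinmeg
surface: etelazinmeg

cell VEL=fe, TOR=lu, ASPECT=vo:
underlying: etol-ke-u-p
1. 0 -> e / C _ C #: no change
2. o -> e, u -> i / F C0 _: fires at position(s) 3, 7: etelkeip
surface: etelkeip


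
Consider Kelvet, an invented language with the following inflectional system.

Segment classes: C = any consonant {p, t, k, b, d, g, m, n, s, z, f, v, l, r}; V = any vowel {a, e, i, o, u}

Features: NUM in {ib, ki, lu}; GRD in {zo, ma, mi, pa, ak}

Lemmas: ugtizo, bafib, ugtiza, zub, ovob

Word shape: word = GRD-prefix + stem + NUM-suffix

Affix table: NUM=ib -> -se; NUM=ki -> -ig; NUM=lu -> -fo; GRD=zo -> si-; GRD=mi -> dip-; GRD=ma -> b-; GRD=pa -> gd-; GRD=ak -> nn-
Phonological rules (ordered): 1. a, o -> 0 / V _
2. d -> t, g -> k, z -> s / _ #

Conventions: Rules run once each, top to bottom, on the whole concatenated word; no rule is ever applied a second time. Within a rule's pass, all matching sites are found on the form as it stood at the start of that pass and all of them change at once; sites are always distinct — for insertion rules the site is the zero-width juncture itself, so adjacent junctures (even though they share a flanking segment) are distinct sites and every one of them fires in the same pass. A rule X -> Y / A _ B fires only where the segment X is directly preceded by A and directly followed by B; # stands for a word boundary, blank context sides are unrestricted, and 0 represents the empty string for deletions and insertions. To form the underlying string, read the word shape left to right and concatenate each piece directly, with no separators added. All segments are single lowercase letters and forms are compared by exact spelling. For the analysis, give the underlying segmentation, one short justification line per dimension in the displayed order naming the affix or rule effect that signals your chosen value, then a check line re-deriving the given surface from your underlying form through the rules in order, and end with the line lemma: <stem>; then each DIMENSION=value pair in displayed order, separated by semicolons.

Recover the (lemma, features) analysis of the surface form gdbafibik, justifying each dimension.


underlying: gd-bafib-ig
NUM=ki - signalled by the affix -ig
GRD=pa - signalled by the affix gd-
check: gdbafibig -> gdbafibig -> gdbafibik
lemma: bafib; NUM=ki; GRD=pa


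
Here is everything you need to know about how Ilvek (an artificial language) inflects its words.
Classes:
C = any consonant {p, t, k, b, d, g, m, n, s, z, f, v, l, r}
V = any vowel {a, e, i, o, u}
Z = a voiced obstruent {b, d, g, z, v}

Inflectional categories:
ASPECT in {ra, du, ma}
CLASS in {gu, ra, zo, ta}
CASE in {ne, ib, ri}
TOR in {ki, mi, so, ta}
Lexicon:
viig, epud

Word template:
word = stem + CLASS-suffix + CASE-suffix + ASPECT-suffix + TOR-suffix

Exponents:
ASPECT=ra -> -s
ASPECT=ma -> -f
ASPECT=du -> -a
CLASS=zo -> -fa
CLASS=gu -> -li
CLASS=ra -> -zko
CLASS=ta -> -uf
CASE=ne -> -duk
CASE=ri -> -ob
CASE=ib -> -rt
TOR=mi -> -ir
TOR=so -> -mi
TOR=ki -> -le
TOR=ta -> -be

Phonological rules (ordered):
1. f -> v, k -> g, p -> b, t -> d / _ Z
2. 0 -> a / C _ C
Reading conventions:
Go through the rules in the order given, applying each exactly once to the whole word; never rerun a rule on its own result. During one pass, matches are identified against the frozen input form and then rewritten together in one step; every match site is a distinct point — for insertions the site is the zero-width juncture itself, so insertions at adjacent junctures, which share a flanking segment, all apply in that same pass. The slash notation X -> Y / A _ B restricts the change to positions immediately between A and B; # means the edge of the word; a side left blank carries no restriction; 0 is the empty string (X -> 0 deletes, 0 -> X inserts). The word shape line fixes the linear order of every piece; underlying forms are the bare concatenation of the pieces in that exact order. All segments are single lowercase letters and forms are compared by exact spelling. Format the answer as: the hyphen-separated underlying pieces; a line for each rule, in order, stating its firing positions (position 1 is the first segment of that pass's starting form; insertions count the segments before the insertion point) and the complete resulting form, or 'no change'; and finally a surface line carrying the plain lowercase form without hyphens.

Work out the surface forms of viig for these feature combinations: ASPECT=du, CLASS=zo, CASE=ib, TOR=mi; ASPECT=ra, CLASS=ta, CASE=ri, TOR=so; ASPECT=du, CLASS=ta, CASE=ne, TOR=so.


cell ASPECT=du, CLASS=zo, CASE=ib, TOR=mi:
underlying: viig-fa-rt-a-ir
1. f -> v, k -> g, p -> b, t -> d / _ Z: no change
2. 0 -> a / C _ C: inserts after position(s) 4, 7: viigafaratair
surface: viigafaratair

cell ASPECT=ra, CLASS=ta, CASE=ri, TOR=so:
underlying: viig-uf-ob-s-mi
1. f -> v, k -> g, p -> b, t -> d / _ Z: no change
2. 0 -> a / C _ C: inserts after position(s) 8, 9: viigufobasami
surface: viigufobasami

cell ASPECT=du, CLASS=ta, CASE=ne, TOR=so:
underlying: viig-uf-duk-a-mi
1. f -> v, k -> g, p -> b, t -> d / _ Z: fires at position(s) 6: viiguvdukami
2. 0 -> a / C _ C: inserts after position(s) 6: viiguvadukami
surface: viiguvadukami


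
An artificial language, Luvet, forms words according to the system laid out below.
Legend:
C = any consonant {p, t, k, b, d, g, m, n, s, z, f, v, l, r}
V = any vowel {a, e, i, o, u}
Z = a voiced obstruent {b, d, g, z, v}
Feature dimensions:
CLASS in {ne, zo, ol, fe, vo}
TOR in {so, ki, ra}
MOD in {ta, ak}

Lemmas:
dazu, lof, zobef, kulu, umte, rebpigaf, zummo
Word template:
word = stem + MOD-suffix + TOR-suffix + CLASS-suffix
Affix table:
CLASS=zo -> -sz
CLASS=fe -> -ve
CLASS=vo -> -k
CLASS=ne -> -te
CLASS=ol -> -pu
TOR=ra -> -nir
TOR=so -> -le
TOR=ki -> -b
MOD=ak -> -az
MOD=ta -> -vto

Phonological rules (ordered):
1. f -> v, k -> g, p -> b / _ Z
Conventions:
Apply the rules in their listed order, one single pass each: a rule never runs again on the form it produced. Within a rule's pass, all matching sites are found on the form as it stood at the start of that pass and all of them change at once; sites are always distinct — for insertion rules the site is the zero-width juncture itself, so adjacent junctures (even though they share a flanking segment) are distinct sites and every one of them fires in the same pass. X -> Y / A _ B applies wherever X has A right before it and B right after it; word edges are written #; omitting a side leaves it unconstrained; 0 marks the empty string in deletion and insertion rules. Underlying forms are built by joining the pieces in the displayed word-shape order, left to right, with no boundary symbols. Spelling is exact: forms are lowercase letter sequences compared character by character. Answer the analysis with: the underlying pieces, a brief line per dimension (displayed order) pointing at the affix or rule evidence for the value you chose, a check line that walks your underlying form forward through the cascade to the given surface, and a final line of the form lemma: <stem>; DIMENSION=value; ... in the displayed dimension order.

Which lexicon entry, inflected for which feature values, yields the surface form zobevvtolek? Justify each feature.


underlying: zobef-vto-le-k
CLASS=vo - signalled by the affix -k
TOR=so - signalled by the affix -le
MOD=ta - signalled by the affix -vto
check: zobefvtolek -> zobevvtolek
lemma: zobef; CLASS=vo; TOR=so; MOD=ta


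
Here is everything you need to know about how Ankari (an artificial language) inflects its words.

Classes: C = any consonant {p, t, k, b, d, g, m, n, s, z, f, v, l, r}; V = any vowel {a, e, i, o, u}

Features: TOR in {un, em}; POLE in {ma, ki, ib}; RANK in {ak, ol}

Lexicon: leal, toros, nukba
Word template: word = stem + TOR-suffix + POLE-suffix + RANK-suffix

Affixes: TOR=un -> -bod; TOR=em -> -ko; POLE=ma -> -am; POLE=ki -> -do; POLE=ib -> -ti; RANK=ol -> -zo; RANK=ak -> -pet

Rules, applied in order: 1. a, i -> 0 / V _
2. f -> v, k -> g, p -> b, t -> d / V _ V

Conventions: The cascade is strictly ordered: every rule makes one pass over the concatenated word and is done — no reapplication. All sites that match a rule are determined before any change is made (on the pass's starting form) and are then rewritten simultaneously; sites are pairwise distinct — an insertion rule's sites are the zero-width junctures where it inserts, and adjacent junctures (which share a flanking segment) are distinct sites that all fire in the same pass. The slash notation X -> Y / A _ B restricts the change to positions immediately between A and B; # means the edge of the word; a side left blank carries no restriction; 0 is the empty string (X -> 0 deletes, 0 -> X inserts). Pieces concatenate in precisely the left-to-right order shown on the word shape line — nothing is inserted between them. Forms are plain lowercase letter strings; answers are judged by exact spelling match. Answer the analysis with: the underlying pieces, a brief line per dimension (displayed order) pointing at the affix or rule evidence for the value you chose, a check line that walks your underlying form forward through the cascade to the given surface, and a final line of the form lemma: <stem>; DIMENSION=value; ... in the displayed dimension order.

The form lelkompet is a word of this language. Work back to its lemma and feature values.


underlying: leal-ko-am-pet
TOR=em - signalled by the affix -ko
POLE=ma - signalled by the affix -am
RANK=ak - signalled by the affix -pet
check: lealkoampet -> lelkompet -> lelkompet
lemma: leal; TOR=em; POLE=ma; RANK=ak


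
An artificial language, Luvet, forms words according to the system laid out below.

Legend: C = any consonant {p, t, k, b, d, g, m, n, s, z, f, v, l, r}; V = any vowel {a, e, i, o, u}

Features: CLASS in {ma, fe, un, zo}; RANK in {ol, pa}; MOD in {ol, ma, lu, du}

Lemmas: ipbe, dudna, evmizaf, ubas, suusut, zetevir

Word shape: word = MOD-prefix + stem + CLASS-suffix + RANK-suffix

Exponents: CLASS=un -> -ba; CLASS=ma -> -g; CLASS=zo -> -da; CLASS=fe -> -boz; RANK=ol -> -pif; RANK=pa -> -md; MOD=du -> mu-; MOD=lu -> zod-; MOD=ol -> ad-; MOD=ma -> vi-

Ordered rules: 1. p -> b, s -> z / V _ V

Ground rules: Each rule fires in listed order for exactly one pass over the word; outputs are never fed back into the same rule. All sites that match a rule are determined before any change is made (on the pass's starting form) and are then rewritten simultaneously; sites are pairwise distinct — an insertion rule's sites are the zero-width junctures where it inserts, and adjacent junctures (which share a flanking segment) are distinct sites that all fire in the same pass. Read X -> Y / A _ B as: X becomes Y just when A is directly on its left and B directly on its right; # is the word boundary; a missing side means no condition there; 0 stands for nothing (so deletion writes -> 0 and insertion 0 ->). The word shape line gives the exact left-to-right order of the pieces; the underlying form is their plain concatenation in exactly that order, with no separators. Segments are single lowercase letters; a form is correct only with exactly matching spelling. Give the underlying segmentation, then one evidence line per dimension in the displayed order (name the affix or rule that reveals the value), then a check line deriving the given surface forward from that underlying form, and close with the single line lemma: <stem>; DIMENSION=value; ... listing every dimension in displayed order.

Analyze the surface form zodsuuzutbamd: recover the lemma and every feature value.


underlying: zod-suusut-ba-md
CLASS=un - signalled by the affix -ba
RANK=pa - signalled by the affix -md
MOD=lu - signalled by the affix zod-
check: zodsuusutbamd -> zodsuuzutbamd
lemma: suusut; CLASS=un; RANK=pa; MOD=lu


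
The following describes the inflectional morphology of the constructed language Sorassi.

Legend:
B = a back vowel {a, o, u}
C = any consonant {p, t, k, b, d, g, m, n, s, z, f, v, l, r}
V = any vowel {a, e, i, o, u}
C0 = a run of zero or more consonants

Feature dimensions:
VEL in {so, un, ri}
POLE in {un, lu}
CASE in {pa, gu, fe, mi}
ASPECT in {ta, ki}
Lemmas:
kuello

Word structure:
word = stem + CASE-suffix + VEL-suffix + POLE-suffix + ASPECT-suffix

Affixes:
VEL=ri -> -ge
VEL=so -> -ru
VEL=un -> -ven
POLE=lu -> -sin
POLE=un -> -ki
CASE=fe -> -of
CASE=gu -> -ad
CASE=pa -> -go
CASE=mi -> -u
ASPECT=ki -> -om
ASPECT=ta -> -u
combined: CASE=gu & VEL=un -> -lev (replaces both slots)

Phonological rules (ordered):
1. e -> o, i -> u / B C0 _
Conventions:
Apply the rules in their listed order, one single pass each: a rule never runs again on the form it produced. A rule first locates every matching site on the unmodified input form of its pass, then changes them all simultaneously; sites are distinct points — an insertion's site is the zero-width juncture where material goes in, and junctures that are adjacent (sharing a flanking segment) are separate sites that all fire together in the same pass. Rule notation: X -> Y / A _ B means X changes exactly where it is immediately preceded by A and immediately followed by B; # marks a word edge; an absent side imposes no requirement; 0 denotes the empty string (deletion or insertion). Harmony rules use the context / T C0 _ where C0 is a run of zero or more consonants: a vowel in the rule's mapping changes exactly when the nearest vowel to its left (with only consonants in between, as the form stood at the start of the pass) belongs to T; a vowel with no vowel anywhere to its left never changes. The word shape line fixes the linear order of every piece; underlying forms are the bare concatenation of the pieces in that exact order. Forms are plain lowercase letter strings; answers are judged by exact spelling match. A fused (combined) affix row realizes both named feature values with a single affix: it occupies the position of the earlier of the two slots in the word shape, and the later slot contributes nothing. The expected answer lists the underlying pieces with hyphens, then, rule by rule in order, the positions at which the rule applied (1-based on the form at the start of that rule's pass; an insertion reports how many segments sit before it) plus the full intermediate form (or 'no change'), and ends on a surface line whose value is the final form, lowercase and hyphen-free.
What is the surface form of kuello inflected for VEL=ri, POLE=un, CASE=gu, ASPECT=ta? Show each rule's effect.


underlying: kuello-ad-ge-ki-u
1. e -> o, i -> u / B C0 _: fires at position(s) 3, 10: kuolloadgokiu
surface: kuolloadgokiu


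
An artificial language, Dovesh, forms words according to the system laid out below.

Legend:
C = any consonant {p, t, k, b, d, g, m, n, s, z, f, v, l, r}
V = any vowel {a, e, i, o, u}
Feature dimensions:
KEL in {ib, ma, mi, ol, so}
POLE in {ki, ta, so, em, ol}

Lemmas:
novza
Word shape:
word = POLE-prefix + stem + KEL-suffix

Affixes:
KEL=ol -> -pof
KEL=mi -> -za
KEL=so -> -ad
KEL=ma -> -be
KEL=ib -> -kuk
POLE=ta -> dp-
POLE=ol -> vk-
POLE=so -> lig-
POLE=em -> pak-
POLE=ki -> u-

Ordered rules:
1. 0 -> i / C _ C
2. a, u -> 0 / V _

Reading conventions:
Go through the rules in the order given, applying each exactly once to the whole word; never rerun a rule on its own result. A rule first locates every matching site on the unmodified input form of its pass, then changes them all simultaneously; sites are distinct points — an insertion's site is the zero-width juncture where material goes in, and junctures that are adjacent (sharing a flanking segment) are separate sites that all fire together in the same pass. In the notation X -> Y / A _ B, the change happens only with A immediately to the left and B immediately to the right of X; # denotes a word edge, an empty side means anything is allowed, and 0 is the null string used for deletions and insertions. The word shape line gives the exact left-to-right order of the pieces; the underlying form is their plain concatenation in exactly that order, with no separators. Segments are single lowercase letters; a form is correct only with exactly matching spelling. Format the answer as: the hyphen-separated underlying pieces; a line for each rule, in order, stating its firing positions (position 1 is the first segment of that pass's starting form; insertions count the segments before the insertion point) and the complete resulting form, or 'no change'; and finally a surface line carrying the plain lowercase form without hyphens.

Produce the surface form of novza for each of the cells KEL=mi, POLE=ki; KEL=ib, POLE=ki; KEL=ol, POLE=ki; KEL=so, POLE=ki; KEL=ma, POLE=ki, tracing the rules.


cell KEL=mi, POLE=ki:
underlying: u-novza-za
1. 0 -> i / C _ C: inserts after position(s) 4: unovizaza
2. a, u -> 0 / V _: no change
surface: unovizaza

cell KEL=ib, POLE=ki:
underlying: u-novza-kuk
1. 0 -> i / C _ C: inserts after position(s) 4: unovizakuk
2. a, u -> 0 / V _: no change
surface: unovizakuk

cell KEL=ol, POLE=ki:
underlying: u-novza-pof
1. 0 -> i / C _ C: inserts after position(s) 4: unovizapof
2. a, u -> 0 / V _: no change
surface: unovizapof

cell KEL=so, POLE=ki:
underlying: u-novza-ad
1. 0 -> i / C _ C: inserts after position(s) 4: unovizaad
2. a, u -> 0 / V _: fires at position(s) 8: unovizad
surface: unovizad

cell KEL=ma, POLE=ki:
underlying: u-novza-be
1. 0 -> i / C _ C: inserts after position(s) 4: unovizabe
2. a, u -> 0 / V _: no change
surface: unovizabe


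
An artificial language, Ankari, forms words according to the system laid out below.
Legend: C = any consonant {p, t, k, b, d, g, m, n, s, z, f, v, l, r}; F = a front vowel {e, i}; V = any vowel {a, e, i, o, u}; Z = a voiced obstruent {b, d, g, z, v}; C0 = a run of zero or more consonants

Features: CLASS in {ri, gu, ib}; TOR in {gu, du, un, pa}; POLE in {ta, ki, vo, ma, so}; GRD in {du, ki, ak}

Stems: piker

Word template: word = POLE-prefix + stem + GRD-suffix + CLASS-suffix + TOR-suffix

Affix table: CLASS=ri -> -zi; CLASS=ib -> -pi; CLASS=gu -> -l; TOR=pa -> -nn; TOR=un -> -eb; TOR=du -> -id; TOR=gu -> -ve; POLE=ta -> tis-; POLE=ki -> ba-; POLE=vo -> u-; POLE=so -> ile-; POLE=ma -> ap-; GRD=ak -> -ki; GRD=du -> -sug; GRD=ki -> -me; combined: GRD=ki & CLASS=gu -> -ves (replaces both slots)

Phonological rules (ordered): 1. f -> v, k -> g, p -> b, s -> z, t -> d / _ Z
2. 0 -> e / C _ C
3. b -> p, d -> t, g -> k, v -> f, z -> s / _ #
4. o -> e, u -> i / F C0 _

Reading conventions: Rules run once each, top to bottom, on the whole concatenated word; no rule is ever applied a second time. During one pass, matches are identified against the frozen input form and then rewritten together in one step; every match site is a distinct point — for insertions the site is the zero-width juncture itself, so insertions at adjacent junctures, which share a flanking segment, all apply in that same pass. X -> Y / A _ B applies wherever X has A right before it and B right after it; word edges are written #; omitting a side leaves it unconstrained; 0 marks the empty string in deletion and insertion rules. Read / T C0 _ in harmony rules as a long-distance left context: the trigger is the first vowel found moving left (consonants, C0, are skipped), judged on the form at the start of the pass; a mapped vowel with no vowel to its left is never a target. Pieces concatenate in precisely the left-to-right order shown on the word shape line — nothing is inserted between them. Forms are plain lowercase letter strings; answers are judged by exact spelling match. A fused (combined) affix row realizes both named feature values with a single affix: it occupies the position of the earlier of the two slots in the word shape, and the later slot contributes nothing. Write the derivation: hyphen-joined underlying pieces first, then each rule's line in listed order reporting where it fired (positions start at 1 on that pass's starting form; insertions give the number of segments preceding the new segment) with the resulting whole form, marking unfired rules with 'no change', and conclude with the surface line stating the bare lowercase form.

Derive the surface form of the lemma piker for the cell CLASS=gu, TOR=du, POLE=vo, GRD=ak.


underlying: u-piker-ki-l-id
1. f -> v, k -> g, p -> b, s -> z, t -> d / _ Z: no change
2. 0 -> e / C _ C: inserts after position(s) 6: upikerekilid
3. b -> p, d -> t, g -> k, v -> f, z -> s / _ #: fires at position(s) 12: upikerekilit
4. o -> e, u -> i / F C0 _: no change
surface: upikerekilit


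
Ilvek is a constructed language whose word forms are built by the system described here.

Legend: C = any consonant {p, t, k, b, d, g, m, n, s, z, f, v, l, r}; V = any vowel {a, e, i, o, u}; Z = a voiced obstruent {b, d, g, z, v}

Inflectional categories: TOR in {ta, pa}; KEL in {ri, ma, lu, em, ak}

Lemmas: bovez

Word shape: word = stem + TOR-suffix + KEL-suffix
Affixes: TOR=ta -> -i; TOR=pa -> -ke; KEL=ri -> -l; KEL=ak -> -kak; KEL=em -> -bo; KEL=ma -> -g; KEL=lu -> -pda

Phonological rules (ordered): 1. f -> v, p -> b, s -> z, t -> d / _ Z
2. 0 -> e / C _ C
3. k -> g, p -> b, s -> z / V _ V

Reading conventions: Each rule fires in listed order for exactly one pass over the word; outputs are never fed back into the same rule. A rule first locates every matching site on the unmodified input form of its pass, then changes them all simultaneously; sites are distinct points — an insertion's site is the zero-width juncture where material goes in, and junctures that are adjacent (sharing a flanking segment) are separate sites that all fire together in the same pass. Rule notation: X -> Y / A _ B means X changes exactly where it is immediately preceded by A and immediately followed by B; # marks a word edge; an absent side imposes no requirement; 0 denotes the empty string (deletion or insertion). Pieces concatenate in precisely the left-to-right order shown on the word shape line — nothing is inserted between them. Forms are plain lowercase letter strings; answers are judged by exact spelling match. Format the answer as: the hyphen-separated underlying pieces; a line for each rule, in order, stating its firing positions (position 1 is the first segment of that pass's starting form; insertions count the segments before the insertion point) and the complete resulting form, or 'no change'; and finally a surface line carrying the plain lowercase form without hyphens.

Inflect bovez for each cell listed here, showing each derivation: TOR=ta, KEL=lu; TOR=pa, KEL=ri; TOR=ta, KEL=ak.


cell TOR=ta, KEL=lu:
underlying: bovez-i-pda
1. f -> v, p -> b, s -> z, t -> d / _ Z: fires at position(s) 7: bovezibda
2. 0 -> e / C _ C: inserts after position(s) 7: bovezibeda
3. k -> g, p -> b, s -> z / V _ V: no change
surface: bovezibeda

cell TOR=pa, KEL=ri:
underlying: bovez-ke-l
1. f -> v, p -> b, s -> z, t -> d / _ Z: no change
2. 0 -> e / C _ C: inserts after position(s) 5: bovezekel
3. k -> g, p -> b, s -> z / V _ V: fires at position(s) 7: bovezegel
surface: bovezegel

cell TOR=ta, KEL=ak:
underlying: bovez-i-kak
1. f -> v, p -> b, s -> z, t -> d / _ Z: no change
2. 0 -> e / C _ C: no change
3. k -> g, p -> b, s -> z / V _ V: fires at position(s) 7: bovezigak
surface: bovezigak


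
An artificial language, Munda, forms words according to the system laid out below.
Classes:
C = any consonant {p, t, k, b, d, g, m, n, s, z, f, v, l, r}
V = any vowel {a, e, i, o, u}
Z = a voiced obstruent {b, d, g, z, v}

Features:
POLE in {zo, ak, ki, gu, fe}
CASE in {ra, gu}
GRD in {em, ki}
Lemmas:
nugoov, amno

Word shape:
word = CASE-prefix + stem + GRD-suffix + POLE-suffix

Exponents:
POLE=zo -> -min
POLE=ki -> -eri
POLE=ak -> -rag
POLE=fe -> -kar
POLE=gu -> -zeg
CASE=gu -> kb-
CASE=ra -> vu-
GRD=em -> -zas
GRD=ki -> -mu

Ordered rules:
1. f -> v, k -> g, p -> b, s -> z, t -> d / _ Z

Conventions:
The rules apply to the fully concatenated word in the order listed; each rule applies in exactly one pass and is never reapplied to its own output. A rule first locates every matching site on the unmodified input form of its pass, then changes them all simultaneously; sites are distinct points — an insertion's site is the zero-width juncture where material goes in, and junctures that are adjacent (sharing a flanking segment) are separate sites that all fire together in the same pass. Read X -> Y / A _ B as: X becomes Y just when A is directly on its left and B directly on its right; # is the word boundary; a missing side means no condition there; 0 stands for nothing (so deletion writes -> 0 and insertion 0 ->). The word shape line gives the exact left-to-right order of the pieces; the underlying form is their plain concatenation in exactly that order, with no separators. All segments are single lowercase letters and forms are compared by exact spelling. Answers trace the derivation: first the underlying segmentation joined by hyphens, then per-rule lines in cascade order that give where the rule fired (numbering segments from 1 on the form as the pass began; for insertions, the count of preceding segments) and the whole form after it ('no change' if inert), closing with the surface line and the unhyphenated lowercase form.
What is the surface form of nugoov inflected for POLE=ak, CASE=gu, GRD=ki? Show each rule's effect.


underlying: kb-nugoov-mu-rag
1. f -> v, k -> g, p -> b, s -> z, t -> d / _ Z: fires at position(s) 1: gbnugoovmurag
surface: gbnugoovmurag


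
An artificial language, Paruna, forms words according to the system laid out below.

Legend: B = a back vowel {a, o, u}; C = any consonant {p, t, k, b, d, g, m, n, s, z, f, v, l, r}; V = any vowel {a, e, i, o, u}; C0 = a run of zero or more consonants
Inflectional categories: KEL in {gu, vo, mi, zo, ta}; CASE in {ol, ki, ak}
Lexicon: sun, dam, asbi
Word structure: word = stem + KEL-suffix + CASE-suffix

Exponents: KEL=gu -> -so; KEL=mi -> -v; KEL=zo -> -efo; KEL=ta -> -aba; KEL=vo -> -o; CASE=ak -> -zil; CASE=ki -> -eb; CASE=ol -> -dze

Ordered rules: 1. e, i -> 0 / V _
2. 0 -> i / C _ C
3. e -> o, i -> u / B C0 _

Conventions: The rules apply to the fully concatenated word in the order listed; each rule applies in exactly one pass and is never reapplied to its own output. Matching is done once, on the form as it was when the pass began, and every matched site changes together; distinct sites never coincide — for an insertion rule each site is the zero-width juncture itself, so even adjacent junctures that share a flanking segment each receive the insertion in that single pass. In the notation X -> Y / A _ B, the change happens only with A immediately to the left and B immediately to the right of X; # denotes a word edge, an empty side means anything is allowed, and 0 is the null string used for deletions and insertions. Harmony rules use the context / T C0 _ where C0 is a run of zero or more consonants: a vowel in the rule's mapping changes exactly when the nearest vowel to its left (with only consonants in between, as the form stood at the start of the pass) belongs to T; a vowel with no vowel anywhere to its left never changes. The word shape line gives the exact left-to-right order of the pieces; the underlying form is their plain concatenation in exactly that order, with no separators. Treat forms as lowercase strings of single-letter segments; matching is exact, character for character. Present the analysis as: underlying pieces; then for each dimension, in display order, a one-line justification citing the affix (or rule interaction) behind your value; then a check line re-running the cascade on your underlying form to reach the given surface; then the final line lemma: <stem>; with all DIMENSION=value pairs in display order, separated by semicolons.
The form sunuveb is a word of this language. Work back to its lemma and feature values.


underlying: sun-v-eb
KEL=mi - signalled by the affix -v
CASE=ki - signalled by the affix -eb
check: sunveb -> sunveb -> suniveb -> sunuveb
lemma: sun; KEL=mi; CASE=ki


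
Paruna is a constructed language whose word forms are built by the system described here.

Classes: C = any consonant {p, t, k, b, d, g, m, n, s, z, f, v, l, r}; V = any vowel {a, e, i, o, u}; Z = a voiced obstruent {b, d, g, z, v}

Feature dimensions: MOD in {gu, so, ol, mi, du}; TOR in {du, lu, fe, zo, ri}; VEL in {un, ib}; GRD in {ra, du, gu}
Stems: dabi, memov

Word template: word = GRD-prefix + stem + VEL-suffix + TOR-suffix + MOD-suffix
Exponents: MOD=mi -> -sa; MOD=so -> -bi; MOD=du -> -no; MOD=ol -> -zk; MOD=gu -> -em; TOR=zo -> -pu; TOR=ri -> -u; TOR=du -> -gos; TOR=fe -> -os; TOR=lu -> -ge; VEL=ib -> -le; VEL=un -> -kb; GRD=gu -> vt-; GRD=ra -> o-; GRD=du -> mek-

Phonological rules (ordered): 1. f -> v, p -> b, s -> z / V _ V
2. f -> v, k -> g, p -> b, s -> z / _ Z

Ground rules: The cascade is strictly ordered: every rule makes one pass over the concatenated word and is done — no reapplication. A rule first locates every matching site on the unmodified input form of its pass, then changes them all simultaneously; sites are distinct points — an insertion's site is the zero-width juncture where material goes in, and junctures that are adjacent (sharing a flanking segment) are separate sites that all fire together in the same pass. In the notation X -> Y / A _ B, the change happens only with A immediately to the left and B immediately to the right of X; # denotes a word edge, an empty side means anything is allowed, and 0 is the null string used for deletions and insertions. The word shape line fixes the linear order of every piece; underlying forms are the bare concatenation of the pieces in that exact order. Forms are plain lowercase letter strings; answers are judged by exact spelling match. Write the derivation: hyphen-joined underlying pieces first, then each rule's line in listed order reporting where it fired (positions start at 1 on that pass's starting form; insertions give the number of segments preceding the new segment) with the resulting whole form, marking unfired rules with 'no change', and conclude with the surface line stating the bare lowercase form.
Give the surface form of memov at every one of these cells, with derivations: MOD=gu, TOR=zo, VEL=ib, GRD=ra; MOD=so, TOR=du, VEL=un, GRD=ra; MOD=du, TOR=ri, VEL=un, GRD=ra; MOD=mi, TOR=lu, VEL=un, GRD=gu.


cell MOD=gu, TOR=zo, VEL=ib, GRD=ra:
underlying: o-memov-le-pu-em
1. f -> v, p -> b, s -> z / V _ V: fires at position(s) 9: omemovlebuem
2. f -> v, k -> g, p -> b, s -> z / _ Z: no change
surface: omemovlebuem

cell MOD=so, TOR=du, VEL=un, GRD=ra:
underlying: o-memov-kb-gos-bi
1. f -> v, p -> b, s -> z / V _ V: no change
2. f -> v, k -> g, p -> b, s -> z / _ Z: fires at position(s) 7, 11: omemovgbgozbi
surface: omemovgbgozbi

cell MOD=du, TOR=ri, VEL=un, GRD=ra:
underlying: o-memov-kb-u-no
1. f -> v, p -> b, s -> z / V _ V: no change
2. f -> v, k -> g, p -> b, s -> z / _ Z: fires at position(s) 7: omemovgbuno
surface: omemovgbuno

cell MOD=mi, TOR=lu, VEL=un, GRD=gu:
underlying: vt-memov-kb-ge-sa
1. f -> v, p -> b, s -> z / V _ V: fires at position(s) 12: vtmemovkbgeza
2. f -> v, k -> g, p -> b, s -> z / _ Z: fires at position(s) 8: vtmemovgbgeza
surface: vtmemovgbgeza


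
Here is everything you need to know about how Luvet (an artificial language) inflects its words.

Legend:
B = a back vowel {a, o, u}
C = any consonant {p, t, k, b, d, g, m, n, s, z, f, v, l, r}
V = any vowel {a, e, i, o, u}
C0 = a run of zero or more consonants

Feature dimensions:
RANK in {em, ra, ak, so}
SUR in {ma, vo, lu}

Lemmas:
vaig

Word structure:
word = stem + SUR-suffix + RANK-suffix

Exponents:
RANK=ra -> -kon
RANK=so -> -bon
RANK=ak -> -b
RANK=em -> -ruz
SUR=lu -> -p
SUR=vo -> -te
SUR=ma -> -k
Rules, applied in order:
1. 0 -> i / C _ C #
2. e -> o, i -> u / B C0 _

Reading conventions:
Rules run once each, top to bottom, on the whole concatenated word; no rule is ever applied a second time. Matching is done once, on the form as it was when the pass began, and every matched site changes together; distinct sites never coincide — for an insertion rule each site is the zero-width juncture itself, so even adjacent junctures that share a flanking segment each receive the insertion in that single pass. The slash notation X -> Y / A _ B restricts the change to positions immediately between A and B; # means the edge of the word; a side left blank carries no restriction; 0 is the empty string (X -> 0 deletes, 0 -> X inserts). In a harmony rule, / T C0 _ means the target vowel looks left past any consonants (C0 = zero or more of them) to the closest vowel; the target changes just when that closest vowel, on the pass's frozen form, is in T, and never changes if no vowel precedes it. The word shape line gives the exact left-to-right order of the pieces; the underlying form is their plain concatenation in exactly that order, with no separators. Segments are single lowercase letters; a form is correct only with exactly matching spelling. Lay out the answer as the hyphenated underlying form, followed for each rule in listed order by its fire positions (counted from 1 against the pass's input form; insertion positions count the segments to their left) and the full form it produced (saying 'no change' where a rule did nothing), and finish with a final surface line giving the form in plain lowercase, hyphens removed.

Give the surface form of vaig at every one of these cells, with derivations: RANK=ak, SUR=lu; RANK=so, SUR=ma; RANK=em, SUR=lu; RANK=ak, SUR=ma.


cell RANK=ak, SUR=lu:
underlying: vaig-p-b
1. 0 -> i / C _ C #: inserts after position(s) 5: vaigpib
2. e -> o, i -> u / B C0 _: fires at position(s) 3: vaugpib
surface: vaugpib

cell RANK=so, SUR=ma:
underlying: vaig-k-bon
1. 0 -> i / C _ C #: no change
2. e -> o, i -> u / B C0 _: fires at position(s) 3: vaugkbon
surface: vaugkbon

cell RANK=em, SUR=lu:
underlying: vaig-p-ruz
1. 0 -> i / C _ C #: no change
2. e -> o, i -> u / B C0 _: fires at position(s) 3: vaugpruz
surface: vaugpruz

cell RANK=ak, SUR=ma:
underlying: vaig-k-b
1. 0 -> i / C _ C #: inserts after position(s) 5: vaigkib
2. e -> o, i -> u / B C0 _: fires at position(s) 3: vaugkib
surface: vaugkib


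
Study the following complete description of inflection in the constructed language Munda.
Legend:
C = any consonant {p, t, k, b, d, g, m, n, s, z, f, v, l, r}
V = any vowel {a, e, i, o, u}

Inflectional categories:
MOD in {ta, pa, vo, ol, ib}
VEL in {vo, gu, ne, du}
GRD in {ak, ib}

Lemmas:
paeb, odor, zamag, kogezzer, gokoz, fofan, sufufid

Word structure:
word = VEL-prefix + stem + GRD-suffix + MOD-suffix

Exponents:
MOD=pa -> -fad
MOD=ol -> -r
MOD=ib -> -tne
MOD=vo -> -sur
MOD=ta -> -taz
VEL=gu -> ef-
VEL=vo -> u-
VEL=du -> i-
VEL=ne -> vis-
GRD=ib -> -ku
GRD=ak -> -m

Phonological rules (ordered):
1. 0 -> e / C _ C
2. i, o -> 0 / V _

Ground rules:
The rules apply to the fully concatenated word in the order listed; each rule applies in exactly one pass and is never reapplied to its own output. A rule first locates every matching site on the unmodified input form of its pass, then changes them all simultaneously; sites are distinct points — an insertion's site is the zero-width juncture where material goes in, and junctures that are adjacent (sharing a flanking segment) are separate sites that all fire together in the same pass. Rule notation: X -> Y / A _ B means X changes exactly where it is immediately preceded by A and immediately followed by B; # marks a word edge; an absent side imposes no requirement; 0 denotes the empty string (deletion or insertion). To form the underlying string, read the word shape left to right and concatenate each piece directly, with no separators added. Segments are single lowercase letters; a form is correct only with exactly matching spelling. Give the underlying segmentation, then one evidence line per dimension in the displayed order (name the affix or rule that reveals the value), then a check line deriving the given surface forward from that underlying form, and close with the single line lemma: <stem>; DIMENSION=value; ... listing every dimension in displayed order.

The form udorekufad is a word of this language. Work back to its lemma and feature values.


underlying: u-odor-ku-fad
MOD=pa - signalled by the affix -fad
VEL=vo - signalled by the affix u-
GRD=ib - signalled by the affix -ku
check: uodorkufad -> uodorekufad -> udorekufad
lemma: odor; MOD=pa; VEL=vo; GRD=ib


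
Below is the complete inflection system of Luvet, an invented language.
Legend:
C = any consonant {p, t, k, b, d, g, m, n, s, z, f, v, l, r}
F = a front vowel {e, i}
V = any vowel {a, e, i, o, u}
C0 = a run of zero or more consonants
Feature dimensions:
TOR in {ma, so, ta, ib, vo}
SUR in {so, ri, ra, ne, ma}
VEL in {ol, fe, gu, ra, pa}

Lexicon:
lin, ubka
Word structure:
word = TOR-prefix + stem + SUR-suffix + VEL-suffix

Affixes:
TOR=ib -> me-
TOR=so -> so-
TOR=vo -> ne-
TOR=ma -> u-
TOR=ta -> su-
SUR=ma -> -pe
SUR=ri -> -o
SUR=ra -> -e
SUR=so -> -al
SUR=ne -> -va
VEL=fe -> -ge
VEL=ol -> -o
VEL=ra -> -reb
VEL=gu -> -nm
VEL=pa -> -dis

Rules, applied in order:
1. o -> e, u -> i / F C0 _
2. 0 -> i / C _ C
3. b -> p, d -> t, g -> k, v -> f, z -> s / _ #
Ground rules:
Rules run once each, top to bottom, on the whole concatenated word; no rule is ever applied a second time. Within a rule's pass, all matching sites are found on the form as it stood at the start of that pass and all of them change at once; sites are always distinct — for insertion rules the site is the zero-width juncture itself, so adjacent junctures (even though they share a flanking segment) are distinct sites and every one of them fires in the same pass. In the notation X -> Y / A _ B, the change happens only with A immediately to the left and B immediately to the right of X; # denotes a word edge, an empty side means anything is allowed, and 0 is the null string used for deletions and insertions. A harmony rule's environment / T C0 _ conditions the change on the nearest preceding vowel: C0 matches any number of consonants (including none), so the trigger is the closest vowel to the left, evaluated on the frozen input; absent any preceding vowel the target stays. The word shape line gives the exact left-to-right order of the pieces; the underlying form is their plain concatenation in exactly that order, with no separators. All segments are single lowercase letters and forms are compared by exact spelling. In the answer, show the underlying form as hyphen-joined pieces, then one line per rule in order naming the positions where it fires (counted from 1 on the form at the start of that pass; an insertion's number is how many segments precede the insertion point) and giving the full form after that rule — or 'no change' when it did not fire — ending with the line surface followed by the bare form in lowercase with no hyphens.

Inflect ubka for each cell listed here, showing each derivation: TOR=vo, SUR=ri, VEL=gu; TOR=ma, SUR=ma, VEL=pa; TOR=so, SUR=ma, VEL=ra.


cell TOR=vo, SUR=ri, VEL=gu:
underlying: ne-ubka-o-nm
1. o -> e, u -> i / F C0 _: fires at position(s) 3: neibkaonm
2. 0 -> i / C _ C: inserts after position(s) 4, 8: neibikaonim
3. b -> p, d -> t, g -> k, v -> f, z -> s / _ #: no change
surface: neibikaonim

cell TOR=ma, SUR=ma, VEL=pa:
underlying: u-ubka-pe-dis
1. o -> e, u -> i / F C0 _: no change
2. 0 -> i / C _ C: inserts after position(s) 3: uubikapedis
3. b -> p, d -> t, g -> k, v -> f, z -> s / _ #: no change
surface: uubikapedis

cell TOR=so, SUR=ma, VEL=ra:
underlying: so-ubka-pe-reb
1. o -> e, u -> i / F C0 _: no change
2. 0 -> i / C _ C: inserts after position(s) 4: soubikapereb
3. b -> p, d -> t, g -> k, v -> f, z -> s / _ #: fires at position(s) 12: soubikaperep
surface: soubikaperep
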